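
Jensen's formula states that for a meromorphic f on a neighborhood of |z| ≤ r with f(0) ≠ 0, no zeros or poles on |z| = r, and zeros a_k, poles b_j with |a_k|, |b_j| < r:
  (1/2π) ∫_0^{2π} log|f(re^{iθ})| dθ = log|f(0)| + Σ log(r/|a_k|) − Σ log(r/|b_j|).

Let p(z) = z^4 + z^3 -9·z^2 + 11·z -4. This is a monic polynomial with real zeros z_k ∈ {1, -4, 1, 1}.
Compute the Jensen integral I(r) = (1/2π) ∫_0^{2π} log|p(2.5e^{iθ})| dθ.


Zeros: -4, 1, 1, 1; r = 2.5.
Inside |z| < r: 1, 1, 1. Outside (|z| ≥ r): -4.
p(0) = -4, so log|p(0)| = log(4) = 1.3863.
Apply Jensen: I(r) = log|p(0)| + Σ_k log(r/|z_k|), summed over zeros inside |z| < r.
  log(r/|z_k|) for z_k = 1: log(2.5/1) = 0.9163
  log(r/|z_k|) for z_k = 1: log(2.5/1) = 0.9163
  log(r/|z_k|) for z_k = 1: log(2.5/1) = 0.9163
  Outside zeros (-4) contribute nothing to the Jensen sum.
Sum over inside zeros: 2.7489.
I(r) = log|p(0)| + (inside sum) = 1.3863 + 2.7489 = 4.1352.
Note: since some zeros are outside |z| ≤ r, the simplified n·log(r) form does NOT apply — only the inside zeros contribute.

I(r) ≈ 4.1352.


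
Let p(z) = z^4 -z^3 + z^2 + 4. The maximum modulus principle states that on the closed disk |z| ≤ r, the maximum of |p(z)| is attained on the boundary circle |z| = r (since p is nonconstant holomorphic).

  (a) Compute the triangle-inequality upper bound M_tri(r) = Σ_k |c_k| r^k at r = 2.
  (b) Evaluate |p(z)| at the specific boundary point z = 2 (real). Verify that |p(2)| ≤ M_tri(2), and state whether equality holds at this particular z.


Coefficients: c_0 = 4, c_1 = 0, c_2 = 1, c_3 = -1, c_4 = 1. Radius r = 2.
Part (a). Triangle bound: M_tri(r) = Σ_k |c_k| r^k
  = |4|·2^0 + |0|·2^1 + |1|·2^2 + |-1|·2^3 + |1|·2^4
  = 4 + 0 + 4 + 8 + 16 = 32.
This bounds M(r) := max_{|z|=r} |p(z)| from above; equality holds iff all terms c_k z^k can be made to align in phase at a single z on |z|=r.
Part (b). At z = 2 (real, on the circle |z| = r):
  p(2) = (4)·2^0 + (0)·2^1 + (1)·2^2 + (-1)·2^3 + (1)·2^4 = 16.
  |p(2)| = 16.
Check: |p(2)| = 16 ≤ 32 = M_tri(2). ✓ Equality does not hold at z = 2 (the coefficients have mixed signs, so the terms do not all align in phase there).

M_tri(2) = 32; |p(2)| = 16; equality at z=2: no.


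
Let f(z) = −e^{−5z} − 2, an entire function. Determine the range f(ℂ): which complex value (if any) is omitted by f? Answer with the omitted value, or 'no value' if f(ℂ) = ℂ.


Little Picard bounds the complement of f(ℂ) to at most one point.
e^{−5z} is never zero on ℂ, so -1·e^{−5z} takes every value in ℂ ∖ {0}. Adding -2 shifts the range to ℂ ∖ {-2}. Thus f omits exactly the value -2.

Omitted value: -2.


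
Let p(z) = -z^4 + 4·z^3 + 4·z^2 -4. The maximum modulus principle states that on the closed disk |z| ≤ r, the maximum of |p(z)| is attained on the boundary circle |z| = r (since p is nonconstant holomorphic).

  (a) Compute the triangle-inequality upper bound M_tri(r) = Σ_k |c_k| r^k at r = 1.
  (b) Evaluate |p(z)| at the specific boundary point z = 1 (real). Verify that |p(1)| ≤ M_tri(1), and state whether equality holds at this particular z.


Coefficients: c_0 = -4, c_1 = 0, c_2 = 4, c_3 = 4, c_4 = -1. Radius r = 1.
Part (a). Triangle bound: M_tri(r) = Σ_k |c_k| r^k
  = |-4|·1^0 + |0|·1^1 + |4|·1^2 + |4|·1^3 + |-1|·1^4
  = 4 + 0 + 4 + 4 + 1 = 13.
This bounds M(r) := max_{|z|=r} |p(z)| from above; equality holds iff all terms c_k z^k can be made to align in phase at a single z on |z|=r.
Part (b). At z = 1 (real, on the circle |z| = r):
  p(1) = (-4)·1^0 + (0)·1^1 + (4)·1^2 + (4)·1^3 + (-1)·1^4 = 3.
  |p(1)| = 3.
Check: |p(1)| = 3 ≤ 13 = M_tri(1). ✓ Equality does not hold at z = 1 (the coefficients have mixed signs, so the terms do not all align in phase there).

M_tri(1) = 13; |p(1)| = 3; equality at z=1: no.


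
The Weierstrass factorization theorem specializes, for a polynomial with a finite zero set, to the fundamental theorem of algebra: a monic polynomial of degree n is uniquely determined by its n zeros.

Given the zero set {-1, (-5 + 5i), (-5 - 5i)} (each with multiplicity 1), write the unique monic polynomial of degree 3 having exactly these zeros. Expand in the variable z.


The polynomial is p(z) = ∏_{α ∈ S} (z − α), where S = {-1, (-5 + 5i), (-5 - 5i)}.
Expanding the product yields: p(z) = z^3 + 11·z^2 + 60·z + 50.
Note conjugate pairs combine to real quadratics: (z − (-5+5i))(z − (-5−5i)) = z² + 10z + 50.
The resulting polynomial has degree 3 and real coefficients as required.

p(z) = z^3 + 11·z^2 + 60·z + 50.


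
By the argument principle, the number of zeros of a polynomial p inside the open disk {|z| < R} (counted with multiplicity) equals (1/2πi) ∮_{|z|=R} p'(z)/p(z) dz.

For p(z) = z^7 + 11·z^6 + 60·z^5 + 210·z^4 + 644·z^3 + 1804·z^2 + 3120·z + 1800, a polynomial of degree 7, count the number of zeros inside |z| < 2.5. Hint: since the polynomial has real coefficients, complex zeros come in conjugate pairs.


The zeros of p are: -1, (1 + 3i), (1 - 3i), (-3 + 3i), (-3 - 3i), (-3 + 1i), (-3 - 1i).
Their magnitudes are: 1, 3.162, 3.162, 4.243, 4.243, 3.162, 3.162.
Zeros with |z| < R = 2.5: -1.
Count = 1.
By the argument principle, (1/2πi) ∮_{|z|=R} p'(z)/p(z) dz equals exactly this count.

Number of zeros inside |z| < 2.5: 1.


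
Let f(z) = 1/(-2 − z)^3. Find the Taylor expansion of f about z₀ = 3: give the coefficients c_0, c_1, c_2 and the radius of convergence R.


Let w = z − z₀, so z = z₀ + w.
Then -2 − z = -2 − (z₀ + w) = (-2 − z₀) − w = -5 − w.
f(z) = 1/(-5 − w)^3 = (1/(-5)^3) · (1 − w/(-5))^{−3}.
By the binomial series (1−u)^{−3} = Σ_{n≥0} C(n+2, 2) u^n for |u|<1, with u = w/(-5):
  c_n = C(n+2, 2) / (-5)^(n+3).
  c_0 = 1/(-5)^3 = -1/125.
  c_1 = 3/(-5)^4 = 3/625.
  c_2 = 6/(-5)^5 = -6/3125.
The series is valid for |w/d| < 1, i.e. |z − z₀| < |d|.
Radius of convergence: R = |-2 − z₀| = |-5| = 5 (distance from z₀ to the singularity z = -2).

c_0 = -1/125, c_1 = 3/625, c_2 = -6/3125; R = 5.


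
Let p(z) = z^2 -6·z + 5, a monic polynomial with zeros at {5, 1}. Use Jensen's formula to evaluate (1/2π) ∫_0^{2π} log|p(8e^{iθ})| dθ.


Zeros: 1, 5; r = 8.
Inside |z| < r: 1, 5. Outside (|z| ≥ r): ∅.
p(0) = 5, so log|p(0)| = log(5) = 1.6094.
Apply Jensen: I(r) = log|p(0)| + Σ_k log(r/|z_k|), summed over zeros inside |z| < r.
  log(r/|z_k|) for z_k = 5: log(8/5) = 0.4700
  log(r/|z_k|) for z_k = 1: log(8/1) = 2.0794
Sum over inside zeros: 2.5494.
I(r) = log|p(0)| + (inside sum) = 1.6094 + 2.5494 = 4.1589.
Closed form (all zeros inside, monic): I(r) = n·log(r) = 2·log(8) = 4.1589. ✓

I(r) ≈ 4.1589.


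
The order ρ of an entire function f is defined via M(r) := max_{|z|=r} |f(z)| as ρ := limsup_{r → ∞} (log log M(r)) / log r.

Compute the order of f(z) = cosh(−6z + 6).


cosh(w) is a linear combination of e^{iw} and e^{−iw} (or e^w, e^{−w} in the hyperbolic case), so |cosh(w)| ≤ e^{|w|}. With w = −6z + 6, |w| ≤ 6|z| + 6 = 6r + 6 on |z| = r, giving M(r) ≤ e^{6r + 6}, so ρ ≤ 1. On a suitable ray (z = it for sin/cos; z = t for sinh/cosh, t real → ∞), |cosh(−6z + 6)| grows like e^{6|t|}/2, so ρ ≥ 1. Hence ρ = 1.
Therefore ρ = 1.

Order ρ = 1.


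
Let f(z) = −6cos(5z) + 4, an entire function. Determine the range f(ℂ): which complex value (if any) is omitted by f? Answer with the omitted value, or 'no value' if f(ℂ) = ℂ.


Little Picard bounds the complement of f(ℂ) to at most one point.
cos is entire and surjective onto ℂ: for every w ∈ ℂ, cos(ζ) = w has a solution ζ ∈ ℂ (e.g., via the complex inverse arccos). With ζ = 5z this gives z = ζ/(5). Then -6·cos(5z) takes every value in -6·ℂ = ℂ, and adding 4 is a bijection of ℂ. So f is surjective and omits no value. (Note: only on the real line is cos bounded by [−1, 1].)

Omitted value: no value.


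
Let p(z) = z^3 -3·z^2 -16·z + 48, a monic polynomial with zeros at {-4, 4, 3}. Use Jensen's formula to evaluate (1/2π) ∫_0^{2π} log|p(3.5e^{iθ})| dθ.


Zeros: -4, 3, 4; r = 3.5.
Inside |z| < r: 3. Outside (|z| ≥ r): -4, 4.
p(0) = 48, so log|p(0)| = log(48) = 3.8712.
Apply Jensen: I(r) = log|p(0)| + Σ_k log(r/|z_k|), summed over zeros inside |z| < r.
  log(r/|z_k|) for z_k = 3: log(3.5/3) = 0.1542
  Outside zeros (-4, 4) contribute nothing to the Jensen sum.
Sum over inside zeros: 0.1542.
I(r) = log|p(0)| + (inside sum) = 3.8712 + 0.1542 = 4.0254.
Note: since some zeros are outside |z| ≤ r, the simplified n·log(r) form does NOT apply — only the inside zeros contribute.

I(r) ≈ 4.0254.


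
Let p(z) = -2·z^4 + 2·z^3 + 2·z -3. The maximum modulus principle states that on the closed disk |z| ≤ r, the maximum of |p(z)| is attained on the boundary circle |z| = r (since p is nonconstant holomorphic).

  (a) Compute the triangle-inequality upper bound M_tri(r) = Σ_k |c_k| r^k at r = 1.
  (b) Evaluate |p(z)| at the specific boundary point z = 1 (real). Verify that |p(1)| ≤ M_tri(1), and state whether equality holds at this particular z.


Coefficients: c_0 = -3, c_1 = 2, c_2 = 0, c_3 = 2, c_4 = -2. Radius r = 1.
Part (a). Triangle bound: M_tri(r) = Σ_k |c_k| r^k
  = |-3|·1^0 + |2|·1^1 + |0|·1^2 + |2|·1^3 + |-2|·1^4
  = 3 + 2 + 0 + 2 + 2 = 9.
This bounds M(r) := max_{|z|=r} |p(z)| from above; equality holds iff all terms c_k z^k can be made to align in phase at a single z on |z|=r.
Part (b). At z = 1 (real, on the circle |z| = r):
  p(1) = (-3)·1^0 + (2)·1^1 + (0)·1^2 + (2)·1^3 + (-2)·1^4 = -1.
  |p(1)| = 1.
Check: |p(1)| = 1 ≤ 9 = M_tri(1). ✓ Equality does not hold at z = 1 (the coefficients have mixed signs, so the terms do not all align in phase there).

M_tri(1) = 9; |p(1)| = 1; equality at z=1: no.


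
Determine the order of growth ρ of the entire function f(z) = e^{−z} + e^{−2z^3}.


Each summand is entire of order 1 and 3 respectively (as in the single-exponential case). The order of a sum is at most the max of the orders, so ρ ≤ 3. For the lower bound: on |z|=r choose arg z so that -2z^3 is real positive; then |e^{-2z^3}| = e^{2r^3} while |e^{-1z}| ≤ e^{1r^1} = o(e^{2r^3}). So |f| ≥ e^{2r^3}(1 − o(1)) and ρ ≥ 3. Hence ρ = max(1, 3) = 3.
Therefore ρ = 3.

Order ρ = 3.


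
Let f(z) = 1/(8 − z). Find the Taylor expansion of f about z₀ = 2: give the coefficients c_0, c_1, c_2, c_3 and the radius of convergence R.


Let w = z − z₀, so z = z₀ + w.
Then 8 − z = 8 − (z₀ + w) = (8 − z₀) − w = 6 − w.
f(z) = 1/(6 − w) = (1/(6)) · 1/(1 − w/(6)) = Σ_{n≥0} w^n / (6)^(n+1).
So c_n = 1/(6)^(n+1):
  c_0 = 1/(6)^1 = 1/6.
  c_1 = 1/(6)^2 = 1/36.
  c_2 = 1/(6)^3 = 1/216.
  c_3 = 1/(6)^4 = 1/1296.
The series is valid for |w/d| < 1, i.e. |z − z₀| < |d|.
Radius of convergence: R = |8 − z₀| = |6| = 6 (distance from z₀ to the singularity z = 8).

c_0 = 1/6, c_1 = 1/36, c_2 = 1/216, c_3 = 1/1296; R = 6.


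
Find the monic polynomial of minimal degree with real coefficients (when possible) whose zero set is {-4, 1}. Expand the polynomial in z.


The polynomial is p(z) = ∏_{α ∈ S} (z − α), where S = {-4, 1}.
Expanding the product yields: p(z) = z^2 + 3·z -4.
The resulting polynomial has degree 2 and real coefficients as required.

p(z) = z^2 + 3·z -4.


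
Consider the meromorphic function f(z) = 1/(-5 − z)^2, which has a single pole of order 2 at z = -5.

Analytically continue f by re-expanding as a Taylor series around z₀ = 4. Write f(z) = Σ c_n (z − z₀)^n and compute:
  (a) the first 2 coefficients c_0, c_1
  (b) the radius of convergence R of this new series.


Let w = z − z₀, so z = z₀ + w.
Then -5 − z = -5 − (z₀ + w) = (-5 − z₀) − w = -9 − w.
f(z) = 1/(-9 − w)^2 = (1/(-9)^2) · (1 − w/(-9))^{−2}.
By the binomial series (1−u)^{−2} = Σ_{n≥0} C(n+1, 1) u^n for |u|<1, with u = w/(-9):
  c_n = C(n+1, 1) / (-9)^(n+2).
  c_0 = 1/(-9)^2 = 1/81.
  c_1 = 2/(-9)^3 = -2/729.
The series is valid for |w/d| < 1, i.e. |z − z₀| < |d|.
Radius of convergence: R = |-5 − z₀| = |-9| = 9 (distance from z₀ to the singularity z = -5).

c_0 = 1/81, c_1 = -2/729; R = 9.


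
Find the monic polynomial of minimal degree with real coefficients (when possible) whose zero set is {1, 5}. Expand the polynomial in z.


The polynomial is p(z) = ∏_{α ∈ S} (z − α), where S = {1, 5}.
Expanding the product yields: p(z) = z^2 -6·z + 5.
The resulting polynomial has degree 2 and real coefficients as required.

p(z) = z^2 -6·z + 5.


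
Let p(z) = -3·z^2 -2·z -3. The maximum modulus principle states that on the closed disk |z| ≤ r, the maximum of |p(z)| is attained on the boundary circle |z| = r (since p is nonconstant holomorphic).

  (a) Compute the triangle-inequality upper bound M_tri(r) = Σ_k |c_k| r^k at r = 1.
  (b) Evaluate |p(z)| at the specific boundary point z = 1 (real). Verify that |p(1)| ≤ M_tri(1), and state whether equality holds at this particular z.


Coefficients: c_0 = -3, c_1 = -2, c_2 = -3. Radius r = 1.
Part (a). Triangle bound: M_tri(r) = Σ_k |c_k| r^k
  = |-3|·1^0 + |-2|·1^1 + |-3|·1^2
  = 3 + 2 + 3 = 8.
This bounds M(r) := max_{|z|=r} |p(z)| from above; equality holds iff all terms c_k z^k can be made to align in phase at a single z on |z|=r.
Part (b). At z = 1 (real, on the circle |z| = r):
  p(1) = (-3)·1^0 + (-2)·1^1 + (-3)·1^2 = -8.
  |p(1)| = 8.
Since all nonzero coefficients share the same sign, |p(1)| = 8 = M_tri(1); the triangle bound is attained at z = 1, so in fact M(r) = 8.

M_tri(1) = 8; |p(1)| = 8; equality at z=1: yes.


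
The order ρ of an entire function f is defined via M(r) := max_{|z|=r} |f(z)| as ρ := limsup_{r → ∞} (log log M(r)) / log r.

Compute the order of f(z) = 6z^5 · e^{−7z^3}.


M(r) = max_{|z|=r} |6|·|z|^5·|e^{−7z^3}| = 6·r^5 · e^{7r^3} (the factors attain their maxima compatibly on |z|=r). Then log M(r) = log 6 + 5·log r + 7r^3, dominated by the last term, so log log M(r) ~ 3·log r. The polynomial factor 6z^5 contributes only a log r term and does not affect the order. ρ = 3.
Therefore ρ = 3.

Order ρ = 3.


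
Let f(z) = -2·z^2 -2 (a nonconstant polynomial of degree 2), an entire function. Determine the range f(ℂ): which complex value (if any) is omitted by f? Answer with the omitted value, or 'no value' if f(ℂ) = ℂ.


Little Picard bounds the complement of f(ℂ) to at most one point.
For every w ∈ ℂ, the equation p(z) − w = 0 is a nonconstant polynomial in z and hence has at least one root by the fundamental theorem of algebra. So p is surjective onto ℂ, omitting no value.

Omitted value: no value.


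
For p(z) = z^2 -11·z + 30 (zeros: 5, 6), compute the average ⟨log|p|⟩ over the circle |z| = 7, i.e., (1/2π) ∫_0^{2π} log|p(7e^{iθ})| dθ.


Zeros: 5, 6; r = 7.
Inside |z| < r: 5, 6. Outside (|z| ≥ r): ∅.
p(0) = 30, so log|p(0)| = log(30) = 3.4012.
Apply Jensen: I(r) = log|p(0)| + Σ_k log(r/|z_k|), summed over zeros inside |z| < r.
  log(r/|z_k|) for z_k = 5: log(7/5) = 0.3365
  log(r/|z_k|) for z_k = 6: log(7/6) = 0.1542
Sum over inside zeros: 0.4906.
I(r) = log|p(0)| + (inside sum) = 3.4012 + 0.4906 = 3.8918.
Closed form (all zeros inside, monic): I(r) = n·log(r) = 2·log(7) = 3.8918. ✓

I(r) ≈ 3.8918.


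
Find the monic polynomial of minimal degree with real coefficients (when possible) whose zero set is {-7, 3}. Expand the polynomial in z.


The polynomial is p(z) = ∏_{α ∈ S} (z − α), where S = {-7, 3}.
Expanding the product yields: p(z) = z^2 + 4·z -21.
The resulting polynomial has degree 2 and real coefficients as required.

p(z) = z^2 + 4·z -21.


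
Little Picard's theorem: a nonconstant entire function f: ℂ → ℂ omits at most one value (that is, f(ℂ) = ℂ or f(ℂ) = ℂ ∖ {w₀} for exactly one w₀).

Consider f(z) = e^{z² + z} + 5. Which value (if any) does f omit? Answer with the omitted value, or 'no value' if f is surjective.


Little Picard bounds the complement of f(ℂ) to at most one point.
The exponent g(z) = z² + z is a nonconstant polynomial, hence surjective onto ℂ. So e^{g(z)} takes every value in {e^w : w ∈ ℂ} = ℂ ∖ {0}. Adding 5 shifts the range to ℂ ∖ {5}. f omits exactly 5.

Omitted value: 5.


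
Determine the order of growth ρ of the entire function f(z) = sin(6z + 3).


sin(w) is a linear combination of e^{iw} and e^{−iw} (or e^w, e^{−w} in the hyperbolic case), so |sin(w)| ≤ e^{|w|}. With w = 6z + 3, |w| ≤ 6|z| + 3 = 6r + 3 on |z| = r, giving M(r) ≤ e^{6r + 3}, so ρ ≤ 1. On a suitable ray (z = it for sin/cos; z = t for sinh/cosh, t real → ∞), |sin(6z + 3)| grows like e^{6|t|}/2, so ρ ≥ 1. Hence ρ = 1.
Therefore ρ = 1.

Order ρ = 1.


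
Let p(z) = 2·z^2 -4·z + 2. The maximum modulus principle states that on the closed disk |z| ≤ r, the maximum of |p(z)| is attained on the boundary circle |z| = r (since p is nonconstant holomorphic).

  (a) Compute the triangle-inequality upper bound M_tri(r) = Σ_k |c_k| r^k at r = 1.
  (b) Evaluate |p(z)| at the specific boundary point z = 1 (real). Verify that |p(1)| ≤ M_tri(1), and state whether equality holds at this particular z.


Coefficients: c_0 = 2, c_1 = -4, c_2 = 2. Radius r = 1.
Part (a). Triangle bound: M_tri(r) = Σ_k |c_k| r^k
  = |2|·1^0 + |-4|·1^1 + |2|·1^2
  = 2 + 4 + 2 = 8.
This bounds M(r) := max_{|z|=r} |p(z)| from above; equality holds iff all terms c_k z^k can be made to align in phase at a single z on |z|=r.
Part (b). At z = 1 (real, on the circle |z| = r):
  p(1) = (2)·1^0 + (-4)·1^1 + (2)·1^2 = 0.
  |p(1)| = 0.
Check: |p(1)| = 0 ≤ 8 = M_tri(1). ✓ Equality does not hold at z = 1 (the coefficients have mixed signs, so the terms do not all align in phase there).

M_tri(1) = 8; |p(1)| = 0; equality at z=1: no.


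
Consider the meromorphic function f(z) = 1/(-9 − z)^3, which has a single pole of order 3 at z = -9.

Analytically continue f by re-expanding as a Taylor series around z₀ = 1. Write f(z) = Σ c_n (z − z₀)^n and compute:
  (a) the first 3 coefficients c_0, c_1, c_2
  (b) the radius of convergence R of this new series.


Let w = z − z₀, so z = z₀ + w.
Then -9 − z = -9 − (z₀ + w) = (-9 − z₀) − w = -10 − w.
f(z) = 1/(-10 − w)^3 = (1/(-10)^3) · (1 − w/(-10))^{−3}.
By the binomial series (1−u)^{−3} = Σ_{n≥0} C(n+2, 2) u^n for |u|<1, with u = w/(-10):
  c_n = C(n+2, 2) / (-10)^(n+3).
  c_0 = 1/(-10)^3 = -1/1000.
  c_1 = 3/(-10)^4 = 3/10000.
  c_2 = 6/(-10)^5 = -3/50000.
The series is valid for |w/d| < 1, i.e. |z − z₀| < |d|.
Radius of convergence: R = |-9 − z₀| = |-10| = 10 (distance from z₀ to the singularity z = -9).

c_0 = -1/1000, c_1 = 3/10000, c_2 = -3/50000; R = 10.


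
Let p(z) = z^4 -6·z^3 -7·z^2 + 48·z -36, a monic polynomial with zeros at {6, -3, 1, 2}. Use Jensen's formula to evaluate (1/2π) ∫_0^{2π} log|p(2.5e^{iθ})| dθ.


Zeros: -3, 1, 2, 6; r = 2.5.
Inside |z| < r: 1, 2. Outside (|z| ≥ r): -3, 6.
p(0) = -36, so log|p(0)| = log(36) = 3.5835.
Apply Jensen: I(r) = log|p(0)| + Σ_k log(r/|z_k|), summed over zeros inside |z| < r.
  log(r/|z_k|) for z_k = 1: log(2.5/1) = 0.9163
  log(r/|z_k|) for z_k = 2: log(2.5/2) = 0.2231
  Outside zeros (-3, 6) contribute nothing to the Jensen sum.
Sum over inside zeros: 1.1394.
I(r) = log|p(0)| + (inside sum) = 3.5835 + 1.1394 = 4.7230.
Note: since some zeros are outside |z| ≤ r, the simplified n·log(r) form does NOT apply — only the inside zeros contribute.

I(r) ≈ 4.7230.


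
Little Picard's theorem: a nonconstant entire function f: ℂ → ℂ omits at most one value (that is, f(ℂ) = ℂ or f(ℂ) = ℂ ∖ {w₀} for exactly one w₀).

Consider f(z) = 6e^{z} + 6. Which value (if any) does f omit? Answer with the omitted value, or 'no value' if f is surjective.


Little Picard bounds the complement of f(ℂ) to at most one point.
e^{z} is never zero on ℂ, so 6·e^{z} takes every value in ℂ ∖ {0}. Adding 6 shifts the range to ℂ ∖ {6}. Thus f omits exactly the value 6.

Omitted value: 6.


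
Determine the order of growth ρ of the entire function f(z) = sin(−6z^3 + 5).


Write sin(w) = (e^{iw} ± e^{−iw})/(2 or 2i), so |sin(w)| ≤ e^{|w|}. With w = −6z^3 + 5, |w| ≤ 6r^3 + 5 on |z|=r, giving M(r) ≤ e^{6r^3 + 5} and ρ ≤ 3. For the lower bound, choose z on |z|=r with -6z^3 purely imaginary of modulus 6r^3; then |sin(−6z^3 + 5)| grows like e^{6r^3}/2, so ρ ≥ 3. Hence ρ = 3.
Therefore ρ = 3.

Order ρ = 3.


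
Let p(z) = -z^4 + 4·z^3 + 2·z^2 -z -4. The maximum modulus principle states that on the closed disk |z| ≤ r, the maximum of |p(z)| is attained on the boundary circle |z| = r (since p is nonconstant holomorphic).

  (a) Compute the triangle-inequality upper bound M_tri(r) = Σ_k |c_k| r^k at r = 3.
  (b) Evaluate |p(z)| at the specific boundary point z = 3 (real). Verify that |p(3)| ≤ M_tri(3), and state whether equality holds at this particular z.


Coefficients: c_0 = -4, c_1 = -1, c_2 = 2, c_3 = 4, c_4 = -1. Radius r = 3.
Part (a). Triangle bound: M_tri(r) = Σ_k |c_k| r^k
  = |-4|·3^0 + |-1|·3^1 + |2|·3^2 + |4|·3^3 + |-1|·3^4
  = 4 + 3 + 18 + 108 + 81 = 214.
This bounds M(r) := max_{|z|=r} |p(z)| from above; equality holds iff all terms c_k z^k can be made to align in phase at a single z on |z|=r.
Part (b). At z = 3 (real, on the circle |z| = r):
  p(3) = (-4)·3^0 + (-1)·3^1 + (2)·3^2 + (4)·3^3 + (-1)·3^4 = 38.
  |p(3)| = 38.
Check: |p(3)| = 38 ≤ 214 = M_tri(3). ✓ Equality does not hold at z = 3 (the coefficients have mixed signs, so the terms do not all align in phase there).

M_tri(3) = 214; |p(3)| = 38; equality at z=3: no.


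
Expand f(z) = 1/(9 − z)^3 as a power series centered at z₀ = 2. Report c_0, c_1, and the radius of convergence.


Let w = z − z₀, so z = z₀ + w.
Then 9 − z = 9 − (z₀ + w) = (9 − z₀) − w = 7 − w.
f(z) = 1/(7 − w)^3 = (1/(7)^3) · (1 − w/(7))^{−3}.
By the binomial series (1−u)^{−3} = Σ_{n≥0} C(n+2, 2) u^n for |u|<1, with u = w/(7):
  c_n = C(n+2, 2) / (7)^(n+3).
  c_0 = 1/(7)^3 = 1/343.
  c_1 = 3/(7)^4 = 3/2401.
The series is valid for |w/d| < 1, i.e. |z − z₀| < |d|.
Radius of convergence: R = |9 − z₀| = |7| = 7 (distance from z₀ to the singularity z = 9).

c_0 = 1/343, c_1 = 3/2401; R = 7.


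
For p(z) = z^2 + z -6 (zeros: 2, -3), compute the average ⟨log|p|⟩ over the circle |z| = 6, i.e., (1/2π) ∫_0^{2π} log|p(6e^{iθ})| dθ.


Zeros: -3, 2; r = 6.
Inside |z| < r: -3, 2. Outside (|z| ≥ r): ∅.
p(0) = -6, so log|p(0)| = log(6) = 1.7918.
Apply Jensen: I(r) = log|p(0)| + Σ_k log(r/|z_k|), summed over zeros inside |z| < r.
  log(r/|z_k|) for z_k = 2: log(6/2) = 1.0986
  log(r/|z_k|) for z_k = -3: log(6/3) = 0.6931
Sum over inside zeros: 1.7918.
I(r) = log|p(0)| + (inside sum) = 1.7918 + 1.7918 = 3.5835.
Closed form (all zeros inside, monic): I(r) = n·log(r) = 2·log(6) = 3.5835. ✓

I(r) ≈ 3.5835.


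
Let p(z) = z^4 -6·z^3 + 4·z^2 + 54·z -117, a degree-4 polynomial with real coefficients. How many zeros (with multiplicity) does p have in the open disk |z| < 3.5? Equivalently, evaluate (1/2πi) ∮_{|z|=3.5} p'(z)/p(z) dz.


The zeros of p are: 3, (3 + 2i), (3 - 2i), -3.
Their magnitudes are: 3, 3.606, 3.606, 3.
Zeros with |z| < R = 3.5: 3, -3.
Count = 2.
By the argument principle, (1/2πi) ∮_{|z|=R} p'(z)/p(z) dz equals exactly this count.

Number of zeros inside |z| < 3.5: 2.


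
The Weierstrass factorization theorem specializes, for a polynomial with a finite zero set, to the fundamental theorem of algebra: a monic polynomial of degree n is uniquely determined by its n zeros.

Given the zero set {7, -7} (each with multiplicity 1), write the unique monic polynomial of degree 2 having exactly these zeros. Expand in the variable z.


The polynomial is p(z) = ∏_{α ∈ S} (z − α), where S = {7, -7}.
Expanding the product yields: p(z) = z^2 -49.
The resulting polynomial has degree 2 and real coefficients as required.

p(z) = z^2 -49.


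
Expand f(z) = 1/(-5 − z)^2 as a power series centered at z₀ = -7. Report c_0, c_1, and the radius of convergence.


Let w = z − z₀, so z = z₀ + w.
Then -5 − z = -5 − (z₀ + w) = (-5 − z₀) − w = 2 − w.
f(z) = 1/(2 − w)^2 = (1/(2)^2) · (1 − w/(2))^{−2}.
By the binomial series (1−u)^{−2} = Σ_{n≥0} C(n+1, 1) u^n for |u|<1, with u = w/(2):
  c_n = C(n+1, 1) / (2)^(n+2).
  c_0 = 1/(2)^2 = 1/4.
  c_1 = 2/(2)^3 = 1/4.
The series is valid for |w/d| < 1, i.e. |z − z₀| < |d|.
Radius of convergence: R = |-5 − z₀| = |2| = 2 (distance from z₀ to the singularity z = -5).

c_0 = 1/4, c_1 = 1/4; R = 2.


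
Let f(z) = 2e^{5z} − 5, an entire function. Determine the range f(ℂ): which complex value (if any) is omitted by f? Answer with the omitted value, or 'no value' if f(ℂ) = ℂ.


Little Picard bounds the complement of f(ℂ) to at most one point.
e^{5z} is never zero on ℂ, so 2·e^{5z} takes every value in ℂ ∖ {0}. Adding -5 shifts the range to ℂ ∖ {-5}. Thus f omits exactly the value -5.

Omitted value: -5.


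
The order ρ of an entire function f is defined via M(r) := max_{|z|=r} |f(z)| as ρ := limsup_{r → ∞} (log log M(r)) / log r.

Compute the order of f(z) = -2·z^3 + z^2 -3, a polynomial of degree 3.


|f(z)| ≤ Σ|c_k|·r^k = O(r^3) as r → ∞. Polynomial growth is O(e^{r^ε}) for every ε > 0 (since r^3/e^{r^ε} → 0), so ρ ≤ ε for all ε > 0, i.e. ρ = 0. Every nonconstant polynomial has order 0.
Therefore ρ = 0.

Order ρ = 0.


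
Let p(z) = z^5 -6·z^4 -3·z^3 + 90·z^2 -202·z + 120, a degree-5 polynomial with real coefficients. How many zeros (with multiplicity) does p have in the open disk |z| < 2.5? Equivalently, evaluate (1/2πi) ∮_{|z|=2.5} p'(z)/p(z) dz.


The zeros of p are: -4, 1, 3, (3 + 1i), (3 - 1i).
Their magnitudes are: 4, 1, 3, 3.162, 3.162.
Zeros with |z| < R = 2.5: 1.
Count = 1.
By the argument principle, (1/2πi) ∮_{|z|=R} p'(z)/p(z) dz equals exactly this count.

Number of zeros inside |z| < 2.5: 1.


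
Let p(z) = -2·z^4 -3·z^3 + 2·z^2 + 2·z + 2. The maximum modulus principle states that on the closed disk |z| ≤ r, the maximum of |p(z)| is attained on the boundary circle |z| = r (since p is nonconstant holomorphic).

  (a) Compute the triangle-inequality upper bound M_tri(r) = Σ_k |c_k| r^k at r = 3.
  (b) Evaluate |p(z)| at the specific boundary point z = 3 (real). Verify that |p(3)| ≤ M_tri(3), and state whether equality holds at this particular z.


Coefficients: c_0 = 2, c_1 = 2, c_2 = 2, c_3 = -3, c_4 = -2. Radius r = 3.
Part (a). Triangle bound: M_tri(r) = Σ_k |c_k| r^k
  = |2|·3^0 + |2|·3^1 + |2|·3^2 + |-3|·3^3 + |-2|·3^4
  = 2 + 6 + 18 + 81 + 162 = 269.
This bounds M(r) := max_{|z|=r} |p(z)| from above; equality holds iff all terms c_k z^k can be made to align in phase at a single z on |z|=r.
Part (b). At z = 3 (real, on the circle |z| = r):
  p(3) = (2)·3^0 + (2)·3^1 + (2)·3^2 + (-3)·3^3 + (-2)·3^4 = -217.
  |p(3)| = 217.
Check: |p(3)| = 217 ≤ 269 = M_tri(3). ✓ Equality does not hold at z = 3 (the coefficients have mixed signs, so the terms do not all align in phase there).

M_tri(3) = 269; |p(3)| = 217; equality at z=3: no.


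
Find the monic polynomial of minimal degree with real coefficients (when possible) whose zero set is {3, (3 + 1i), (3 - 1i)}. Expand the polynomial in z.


The polynomial is p(z) = ∏_{α ∈ S} (z − α), where S = {3, (3 + 1i), (3 - 1i)}.
Expanding the product yields: p(z) = z^3 -9·z^2 + 28·z -30.
Note conjugate pairs combine to real quadratics: (z − (3+1i))(z − (3−1i)) = z² − 6z + 10.
The resulting polynomial has degree 3 and real coefficients as required.

p(z) = z^3 -9·z^2 + 28·z -30.


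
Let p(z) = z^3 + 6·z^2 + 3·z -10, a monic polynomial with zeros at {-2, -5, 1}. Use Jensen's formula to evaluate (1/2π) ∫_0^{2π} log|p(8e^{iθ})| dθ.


Zeros: -5, -2, 1; r = 8.
Inside |z| < r: -5, -2, 1. Outside (|z| ≥ r): ∅.
p(0) = -10, so log|p(0)| = log(10) = 2.3026.
Apply Jensen: I(r) = log|p(0)| + Σ_k log(r/|z_k|), summed over zeros inside |z| < r.
  log(r/|z_k|) for z_k = -2: log(8/2) = 1.3863
  log(r/|z_k|) for z_k = -5: log(8/5) = 0.4700
  log(r/|z_k|) for z_k = 1: log(8/1) = 2.0794
Sum over inside zeros: 3.9357.
I(r) = log|p(0)| + (inside sum) = 2.3026 + 3.9357 = 6.2383.
Closed form (all zeros inside, monic): I(r) = n·log(r) = 3·log(8) = 6.2383. ✓

I(r) ≈ 6.2383.


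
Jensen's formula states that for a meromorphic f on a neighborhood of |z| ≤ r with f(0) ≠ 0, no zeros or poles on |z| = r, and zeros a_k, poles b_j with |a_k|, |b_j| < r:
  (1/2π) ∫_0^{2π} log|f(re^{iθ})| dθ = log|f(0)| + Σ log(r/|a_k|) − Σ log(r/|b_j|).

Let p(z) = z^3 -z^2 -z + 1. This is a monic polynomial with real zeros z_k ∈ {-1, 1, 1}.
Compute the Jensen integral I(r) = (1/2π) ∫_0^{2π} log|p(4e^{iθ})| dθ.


Zeros: -1, 1, 1; r = 4.
Inside |z| < r: -1, 1, 1. Outside (|z| ≥ r): ∅.
p(0) = 1, so log|p(0)| = log(1) = 0.0000.
Apply Jensen: I(r) = log|p(0)| + Σ_k log(r/|z_k|), summed over zeros inside |z| < r.
  log(r/|z_k|) for z_k = -1: log(4/1) = 1.3863
  log(r/|z_k|) for z_k = 1: log(4/1) = 1.3863
  log(r/|z_k|) for z_k = 1: log(4/1) = 1.3863
Sum over inside zeros: 4.1589.
I(r) = log|p(0)| + (inside sum) = 0.0000 + 4.1589 = 4.1589.
Closed form (all zeros inside, monic): I(r) = n·log(r) = 3·log(4) = 4.1589. ✓

I(r) ≈ 4.1589.


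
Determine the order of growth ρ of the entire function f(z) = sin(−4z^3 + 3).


Write sin(w) = (e^{iw} ± e^{−iw})/(2 or 2i), so |sin(w)| ≤ e^{|w|}. With w = −4z^3 + 3, |w| ≤ 4r^3 + 3 on |z|=r, giving M(r) ≤ e^{4r^3 + 3} and ρ ≤ 3. For the lower bound, choose z on |z|=r with -4z^3 purely imaginary of modulus 4r^3; then |sin(−4z^3 + 3)| grows like e^{4r^3}/2, so ρ ≥ 3. Hence ρ = 3.
Therefore ρ = 3.

Order ρ = 3.


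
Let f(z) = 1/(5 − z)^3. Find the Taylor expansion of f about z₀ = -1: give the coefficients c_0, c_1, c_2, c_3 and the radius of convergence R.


Let w = z − z₀, so z = z₀ + w.
Then 5 − z = 5 − (z₀ + w) = (5 − z₀) − w = 6 − w.
f(z) = 1/(6 − w)^3 = (1/(6)^3) · (1 − w/(6))^{−3}.
By the binomial series (1−u)^{−3} = Σ_{n≥0} C(n+2, 2) u^n for |u|<1, with u = w/(6):
  c_n = C(n+2, 2) / (6)^(n+3).
  c_0 = 1/(6)^3 = 1/216.
  c_1 = 3/(6)^4 = 1/432.
  c_2 = 6/(6)^5 = 1/1296.
  c_3 = 10/(6)^6 = 5/23328.
The series is valid for |w/d| < 1, i.e. |z − z₀| < |d|.
Radius of convergence: R = |5 − z₀| = |6| = 6 (distance from z₀ to the singularity z = 5).

c_0 = 1/216, c_1 = 1/432, c_2 = 1/1296, c_3 = 5/23328; R = 6.


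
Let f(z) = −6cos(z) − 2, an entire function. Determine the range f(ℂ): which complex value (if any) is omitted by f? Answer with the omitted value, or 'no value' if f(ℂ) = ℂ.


Little Picard bounds the complement of f(ℂ) to at most one point.
cos is entire and surjective onto ℂ: for every w ∈ ℂ, cos(ζ) = w has a solution ζ ∈ ℂ (e.g., via the complex inverse arccos). With ζ = z this gives z = ζ/(1). Then -6·cos(z) takes every value in -6·ℂ = ℂ, and adding -2 is a bijection of ℂ. So f is surjective and omits no value. (Note: only on the real line is cos bounded by [−1, 1].)

Omitted value: no value.


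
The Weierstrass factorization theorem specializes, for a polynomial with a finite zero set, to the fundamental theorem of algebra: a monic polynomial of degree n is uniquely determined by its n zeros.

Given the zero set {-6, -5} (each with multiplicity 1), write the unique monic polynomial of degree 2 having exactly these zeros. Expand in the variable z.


The polynomial is p(z) = ∏_{α ∈ S} (z − α), where S = {-6, -5}.
Expanding the product yields: p(z) = z^2 + 11·z + 30.
The resulting polynomial has degree 2 and real coefficients as required.

p(z) = z^2 + 11·z + 30.


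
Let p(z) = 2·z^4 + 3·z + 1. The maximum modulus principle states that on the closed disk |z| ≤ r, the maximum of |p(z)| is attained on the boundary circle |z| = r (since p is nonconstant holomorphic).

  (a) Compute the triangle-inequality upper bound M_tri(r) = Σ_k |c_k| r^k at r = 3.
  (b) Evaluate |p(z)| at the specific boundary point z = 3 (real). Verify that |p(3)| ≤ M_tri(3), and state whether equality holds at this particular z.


Coefficients: c_0 = 1, c_1 = 3, c_2 = 0, c_3 = 0, c_4 = 2. Radius r = 3.
Part (a). Triangle bound: M_tri(r) = Σ_k |c_k| r^k
  = |1|·3^0 + |3|·3^1 + |0|·3^2 + |0|·3^3 + |2|·3^4
  = 1 + 9 + 0 + 0 + 162 = 172.
This bounds M(r) := max_{|z|=r} |p(z)| from above; equality holds iff all terms c_k z^k can be made to align in phase at a single z on |z|=r.
Part (b). At z = 3 (real, on the circle |z| = r):
  p(3) = (1)·3^0 + (3)·3^1 + (0)·3^2 + (0)·3^3 + (2)·3^4 = 172.
  |p(3)| = 172.
Since all nonzero coefficients share the same sign, |p(3)| = 172 = M_tri(3); the triangle bound is attained at z = 3, so in fact M(r) = 172.

M_tri(3) = 172; |p(3)| = 172; equality at z=3: yes.


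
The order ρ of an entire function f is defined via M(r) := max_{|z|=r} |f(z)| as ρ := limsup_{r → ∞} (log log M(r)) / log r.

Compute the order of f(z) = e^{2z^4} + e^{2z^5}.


Each summand is entire of order 4 and 5 respectively (as in the single-exponential case). The order of a sum is at most the max of the orders, so ρ ≤ 5. For the lower bound: on |z|=r choose arg z so that 2z^5 is real positive; then |e^{2z^5}| = e^{2r^5} while |e^{2z^4}| ≤ e^{2r^4} = o(e^{2r^5}). So |f| ≥ e^{2r^5}(1 − o(1)) and ρ ≥ 5. Hence ρ = max(4, 5) = 5.
Therefore ρ = 5.

Order ρ = 5.


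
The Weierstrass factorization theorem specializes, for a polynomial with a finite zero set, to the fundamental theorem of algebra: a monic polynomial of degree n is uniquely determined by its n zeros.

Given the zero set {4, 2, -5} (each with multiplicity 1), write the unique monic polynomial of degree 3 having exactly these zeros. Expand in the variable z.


The polynomial is p(z) = ∏_{α ∈ S} (z − α), where S = {4, 2, -5}.
Expanding the product yields: p(z) = z^3 -z^2 -22·z + 40.
The resulting polynomial has degree 3 and real coefficients as required.

p(z) = z^3 -z^2 -22·z + 40.


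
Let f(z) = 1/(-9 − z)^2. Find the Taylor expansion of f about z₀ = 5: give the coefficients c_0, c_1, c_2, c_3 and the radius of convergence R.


Let w = z − z₀, so z = z₀ + w.
Then -9 − z = -9 − (z₀ + w) = (-9 − z₀) − w = -14 − w.
f(z) = 1/(-14 − w)^2 = (1/(-14)^2) · (1 − w/(-14))^{−2}.
By the binomial series (1−u)^{−2} = Σ_{n≥0} C(n+1, 1) u^n for |u|<1, with u = w/(-14):
  c_n = C(n+1, 1) / (-14)^(n+2).
  c_0 = 1/(-14)^2 = 1/196.
  c_1 = 2/(-14)^3 = -1/1372.
  c_2 = 3/(-14)^4 = 3/38416.
  c_3 = 4/(-14)^5 = -1/134456.
The series is valid for |w/d| < 1, i.e. |z − z₀| < |d|.
Radius of convergence: R = |-9 − z₀| = |-14| = 14 (distance from z₀ to the singularity z = -9).

c_0 = 1/196, c_1 = -1/1372, c_2 = 3/38416, c_3 = -1/134456; R = 14.


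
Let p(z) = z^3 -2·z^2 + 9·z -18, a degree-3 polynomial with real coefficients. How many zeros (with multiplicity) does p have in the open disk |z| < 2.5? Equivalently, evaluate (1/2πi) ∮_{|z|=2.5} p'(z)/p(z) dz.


The zeros of p are: 2, (0 + 3i), (0 - 3i).
Their magnitudes are: 2, 3, 3.
Zeros with |z| < R = 2.5: 2.
Count = 1.
By the argument principle, (1/2πi) ∮_{|z|=R} p'(z)/p(z) dz equals exactly this count.

Number of zeros inside |z| < 2.5: 1.


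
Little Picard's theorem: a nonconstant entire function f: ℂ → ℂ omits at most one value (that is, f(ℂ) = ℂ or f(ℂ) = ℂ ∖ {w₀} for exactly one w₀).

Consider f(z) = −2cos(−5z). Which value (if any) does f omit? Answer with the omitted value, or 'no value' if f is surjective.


Little Picard bounds the complement of f(ℂ) to at most one point.
cos is entire and surjective onto ℂ: for every w ∈ ℂ, cos(ζ) = w has a solution ζ ∈ ℂ (e.g., via the complex inverse arccos). With ζ = −5z this gives z = ζ/(-5). Then -2·cos(−5z) takes every value in -2·ℂ = ℂ, and adding 0 is a bijection of ℂ. So f is surjective and omits no value. (Note: only on the real line is cos bounded by [−1, 1].)

Omitted value: no value.


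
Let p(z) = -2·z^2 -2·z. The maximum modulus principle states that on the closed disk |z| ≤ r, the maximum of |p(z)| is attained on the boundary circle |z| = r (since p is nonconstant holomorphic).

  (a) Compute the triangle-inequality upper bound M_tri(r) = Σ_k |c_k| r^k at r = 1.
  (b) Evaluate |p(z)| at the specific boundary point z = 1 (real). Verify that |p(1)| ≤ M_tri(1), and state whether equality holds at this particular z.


Coefficients: c_0 = 0, c_1 = -2, c_2 = -2. Radius r = 1.
Part (a). Triangle bound: M_tri(r) = Σ_k |c_k| r^k
  = |0|·1^0 + |-2|·1^1 + |-2|·1^2
  = 0 + 2 + 2 = 4.
This bounds M(r) := max_{|z|=r} |p(z)| from above; equality holds iff all terms c_k z^k can be made to align in phase at a single z on |z|=r.
Part (b). At z = 1 (real, on the circle |z| = r):
  p(1) = (0)·1^0 + (-2)·1^1 + (-2)·1^2 = -4.
  |p(1)| = 4.
Since all nonzero coefficients share the same sign, |p(1)| = 4 = M_tri(1); the triangle bound is attained at z = 1, so in fact M(r) = 4.

M_tri(1) = 4; |p(1)| = 4; equality at z=1: yes.


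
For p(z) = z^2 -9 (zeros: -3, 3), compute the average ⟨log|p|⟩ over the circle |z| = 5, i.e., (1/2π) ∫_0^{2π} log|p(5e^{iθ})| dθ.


Zeros: -3, 3; r = 5.
Inside |z| < r: -3, 3. Outside (|z| ≥ r): ∅.
p(0) = -9, so log|p(0)| = log(9) = 2.1972.
Apply Jensen: I(r) = log|p(0)| + Σ_k log(r/|z_k|), summed over zeros inside |z| < r.
  log(r/|z_k|) for z_k = -3: log(5/3) = 0.5108
  log(r/|z_k|) for z_k = 3: log(5/3) = 0.5108
Sum over inside zeros: 1.0217.
I(r) = log|p(0)| + (inside sum) = 2.1972 + 1.0217 = 3.2189.
Closed form (all zeros inside, monic): I(r) = n·log(r) = 2·log(5) = 3.2189. ✓

I(r) ≈ 3.2189.


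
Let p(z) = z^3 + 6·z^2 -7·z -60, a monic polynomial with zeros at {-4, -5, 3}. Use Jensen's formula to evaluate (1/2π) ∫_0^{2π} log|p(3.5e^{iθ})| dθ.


Zeros: -5, -4, 3; r = 3.5.
Inside |z| < r: 3. Outside (|z| ≥ r): -5, -4.
p(0) = -60, so log|p(0)| = log(60) = 4.0943.
Apply Jensen: I(r) = log|p(0)| + Σ_k log(r/|z_k|), summed over zeros inside |z| < r.
  log(r/|z_k|) for z_k = 3: log(3.5/3) = 0.1542
  Outside zeros (-5, -4) contribute nothing to the Jensen sum.
Sum over inside zeros: 0.1542.
I(r) = log|p(0)| + (inside sum) = 4.0943 + 0.1542 = 4.2485.
Note: since some zeros are outside |z| ≤ r, the simplified n·log(r) form does NOT apply — only the inside zeros contribute.

I(r) ≈ 4.2485.


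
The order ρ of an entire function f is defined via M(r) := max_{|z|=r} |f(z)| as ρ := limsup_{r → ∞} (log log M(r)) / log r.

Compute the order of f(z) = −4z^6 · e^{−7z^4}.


M(r) = max_{|z|=r} |-4|·|z|^6·|e^{−7z^4}| = 4·r^6 · e^{7r^4} (the factors attain their maxima compatibly on |z|=r). Then log M(r) = log 4 + 6·log r + 7r^4, dominated by the last term, so log log M(r) ~ 4·log r. The polynomial factor -4z^6 contributes only a log r term and does not affect the order. ρ = 4.
Therefore ρ = 4.

Order ρ = 4.


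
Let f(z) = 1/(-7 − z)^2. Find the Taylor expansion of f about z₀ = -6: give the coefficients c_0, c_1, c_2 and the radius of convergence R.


Let w = z − z₀, so z = z₀ + w.
Then -7 − z = -7 − (z₀ + w) = (-7 − z₀) − w = -1 − w.
f(z) = 1/(-1 − w)^2 = (1/(-1)^2) · (1 − w/(-1))^{−2}.
By the binomial series (1−u)^{−2} = Σ_{n≥0} C(n+1, 1) u^n for |u|<1, with u = w/(-1):
  c_n = C(n+1, 1) / (-1)^(n+2).
  c_0 = 1/(-1)^2 = 1.
  c_1 = 2/(-1)^3 = -2.
  c_2 = 3/(-1)^4 = 3.
The series is valid for |w/d| < 1, i.e. |z − z₀| < |d|.
Radius of convergence: R = |-7 − z₀| = |-1| = 1 (distance from z₀ to the singularity z = -7).

c_0 = 1, c_1 = -2, c_2 = 3; R = 1.


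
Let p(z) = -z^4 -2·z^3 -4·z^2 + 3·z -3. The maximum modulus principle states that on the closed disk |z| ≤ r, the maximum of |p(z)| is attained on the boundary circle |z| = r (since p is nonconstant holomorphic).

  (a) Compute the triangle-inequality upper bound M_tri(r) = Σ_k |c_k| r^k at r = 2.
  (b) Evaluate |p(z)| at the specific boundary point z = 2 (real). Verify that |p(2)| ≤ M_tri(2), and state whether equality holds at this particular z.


Coefficients: c_0 = -3, c_1 = 3, c_2 = -4, c_3 = -2, c_4 = -1. Radius r = 2.
Part (a). Triangle bound: M_tri(r) = Σ_k |c_k| r^k
  = |-3|·2^0 + |3|·2^1 + |-4|·2^2 + |-2|·2^3 + |-1|·2^4
  = 3 + 6 + 16 + 16 + 16 = 57.
This bounds M(r) := max_{|z|=r} |p(z)| from above; equality holds iff all terms c_k z^k can be made to align in phase at a single z on |z|=r.
Part (b). At z = 2 (real, on the circle |z| = r):
  p(2) = (-3)·2^0 + (3)·2^1 + (-4)·2^2 + (-2)·2^3 + (-1)·2^4 = -45.
  |p(2)| = 45.
Check: |p(2)| = 45 ≤ 57 = M_tri(2). ✓ Equality does not hold at z = 2 (the coefficients have mixed signs, so the terms do not all align in phase there).

M_tri(2) = 57; |p(2)| = 45; equality at z=2: no.
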